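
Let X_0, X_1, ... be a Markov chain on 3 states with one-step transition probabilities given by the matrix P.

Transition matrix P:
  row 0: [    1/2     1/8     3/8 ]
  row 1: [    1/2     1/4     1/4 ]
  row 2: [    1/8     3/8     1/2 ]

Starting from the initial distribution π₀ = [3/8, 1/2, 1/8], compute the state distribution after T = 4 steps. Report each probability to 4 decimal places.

π = [0.3521, 0.2550, 0.3929]

t=0: π = [0.3750, 0.5000, 0.1250]
t=1: π = [0.4531, 0.2188, 0.3281]
t=2: π = [0.3770, 0.2344, 0.3887]
t=3: π = [0.3542, 0.2515, 0.3943]
t=4: π = [0.3521, 0.2550, 0.3929]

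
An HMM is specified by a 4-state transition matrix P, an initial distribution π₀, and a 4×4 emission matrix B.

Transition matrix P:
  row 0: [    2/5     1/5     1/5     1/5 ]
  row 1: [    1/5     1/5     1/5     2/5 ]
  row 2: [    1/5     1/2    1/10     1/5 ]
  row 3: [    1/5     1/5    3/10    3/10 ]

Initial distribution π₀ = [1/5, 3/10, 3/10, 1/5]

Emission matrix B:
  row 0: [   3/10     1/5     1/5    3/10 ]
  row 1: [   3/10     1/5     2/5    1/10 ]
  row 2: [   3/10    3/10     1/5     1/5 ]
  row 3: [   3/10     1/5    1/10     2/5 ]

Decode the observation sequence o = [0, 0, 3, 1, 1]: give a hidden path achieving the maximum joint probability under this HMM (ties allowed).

path = [2, 1, 3, 2, 1]

t=0: δ = [6.000e-02, 9.000e-02, 9.000e-02, 6.000e-02]  (obs o_0=0)
t=1: δ = [7.200e-03, 1.350e-02, 5.400e-03, 1.080e-02]  ψ = [0, 2, 1, 1]  (obs o_1=0)
t=2: δ = [8.640e-04, 2.700e-04, 6.480e-04, 2.160e-03]  ψ = [0, 1, 3, 1]  (obs o_2=3)
t=3: δ = [8.640e-05, 8.640e-05, 1.944e-04, 1.296e-04]  ψ = [3, 3, 3, 3]  (obs o_3=1)
t=4: δ = [7.776e-06, 1.944e-05, 1.166e-05, 7.776e-06]  ψ = [2, 2, 3, 2]  (obs o_4=1)
backtrack: best end state = 1; path = [2, 1, 3, 2, 1]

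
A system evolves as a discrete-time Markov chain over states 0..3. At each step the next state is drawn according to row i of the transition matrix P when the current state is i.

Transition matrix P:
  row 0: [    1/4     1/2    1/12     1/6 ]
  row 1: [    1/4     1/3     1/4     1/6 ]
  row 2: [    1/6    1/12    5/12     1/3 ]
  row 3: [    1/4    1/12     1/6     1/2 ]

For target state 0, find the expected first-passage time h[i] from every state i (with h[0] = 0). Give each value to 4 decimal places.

First-step conditioning: h[0] = 0; for i ≠ 0, h[i] = 1 + Σ_k P[i][k]·h[k].
  h[1] = 1 + 1/3·h[1] + 1/4·h[2] + 1/6·h[3]
  h[2] = 1 + 1/12·h[1] + 5/12·h[2] + 1/3·h[3]
  h[3] = 1 + 1/12·h[1] + 1/6·h[2] + 1/2·h[3]
Solving the 3×3 linear system over states ≠ 0 gives exactly h = [0, 123/28, 135/28, 243/56] (h[0] = 0 is the target).

h = [0.0000, 4.3929, 4.8214, 4.3393]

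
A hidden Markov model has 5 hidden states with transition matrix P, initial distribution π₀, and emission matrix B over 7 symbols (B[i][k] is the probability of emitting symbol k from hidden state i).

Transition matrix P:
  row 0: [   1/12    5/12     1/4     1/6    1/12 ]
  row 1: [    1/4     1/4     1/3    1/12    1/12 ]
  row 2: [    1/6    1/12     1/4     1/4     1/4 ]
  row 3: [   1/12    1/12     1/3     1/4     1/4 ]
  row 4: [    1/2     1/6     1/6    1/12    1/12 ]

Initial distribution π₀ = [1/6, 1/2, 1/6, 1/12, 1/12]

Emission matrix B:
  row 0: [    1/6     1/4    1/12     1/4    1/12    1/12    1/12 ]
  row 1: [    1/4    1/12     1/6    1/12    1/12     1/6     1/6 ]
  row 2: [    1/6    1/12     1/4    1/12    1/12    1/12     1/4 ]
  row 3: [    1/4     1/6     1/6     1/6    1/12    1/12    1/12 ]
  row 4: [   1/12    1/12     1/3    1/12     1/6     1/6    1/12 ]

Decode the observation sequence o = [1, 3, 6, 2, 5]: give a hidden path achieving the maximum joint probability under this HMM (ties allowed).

path = [1, 0, 1, 2, 4]

t=0: δ = [4.167e-02, 4.167e-02, 1.389e-02, 1.389e-02, 6.944e-03]  (obs o_0=1)
t=1: δ = [2.604e-03, 1.447e-03, 1.157e-03, 1.157e-03, 2.894e-04]  ψ = [1, 0, 1, 0, 0]  (obs o_1=3)
t=2: δ = [3.014e-05, 1.808e-04, 1.628e-04, 3.617e-05, 2.411e-05]  ψ = [1, 0, 0, 0, 2]  (obs o_2=6)
t=3: δ = [3.768e-06, 7.535e-06, 1.507e-05, 6.782e-06, 1.356e-05]  ψ = [1, 1, 1, 2, 2]  (obs o_3=2)
t=4: δ = [5.651e-07, 3.768e-07, 3.140e-07, 3.140e-07, 6.279e-07]  ψ = [4, 4, 2, 2, 2]  (obs o_4=5)
backtrack: best end state = 4; path = [1, 0, 1, 2, 4]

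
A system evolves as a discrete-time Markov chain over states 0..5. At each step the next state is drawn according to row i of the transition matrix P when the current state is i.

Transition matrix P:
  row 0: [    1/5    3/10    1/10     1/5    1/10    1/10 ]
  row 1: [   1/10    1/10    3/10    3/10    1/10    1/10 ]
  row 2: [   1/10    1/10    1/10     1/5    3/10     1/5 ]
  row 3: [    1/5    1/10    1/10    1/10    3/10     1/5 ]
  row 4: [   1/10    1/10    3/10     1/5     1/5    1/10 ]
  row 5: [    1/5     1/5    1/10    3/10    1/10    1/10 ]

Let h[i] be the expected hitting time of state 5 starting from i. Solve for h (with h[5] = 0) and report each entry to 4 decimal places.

h = [7.3209, 7.1460, 6.5995, 6.6650, 7.1994, 0.0000]

First-step conditioning: h[5] = 0; for i ≠ 5, h[i] = 1 + Σ_k P[i][k]·h[k].
  h[0] = 1 + 1/5·h[0] + 3/10·h[1] + 1/10·h[2] + 1/5·h[3] + 1/10·h[4]
  h[1] = 1 + 1/10·h[0] + 1/10·h[1] + 3/10·h[2] + 3/10·h[3] + 1/10·h[4]
  h[2] = 1 + 1/10·h[0] + 1/10·h[1] + 1/10·h[2] + 1/5·h[3] + 3/10·h[4]
  h[3] = 1 + 1/5·h[0] + 1/10·h[1] + 1/10·h[2] + 1/10·h[3] + 3/10·h[4]
  h[4] = 1 + 1/10·h[0] + 1/10·h[1] + 3/10·h[2] + 1/5·h[3] + 1/5·h[4]
Solving the 5×5 linear system over states ≠ 5 gives exactly h = [30140/4117, 29420/4117, 27170/4117, 27440/4117, 29640/4117, 0] (h[5] = 0 is the target).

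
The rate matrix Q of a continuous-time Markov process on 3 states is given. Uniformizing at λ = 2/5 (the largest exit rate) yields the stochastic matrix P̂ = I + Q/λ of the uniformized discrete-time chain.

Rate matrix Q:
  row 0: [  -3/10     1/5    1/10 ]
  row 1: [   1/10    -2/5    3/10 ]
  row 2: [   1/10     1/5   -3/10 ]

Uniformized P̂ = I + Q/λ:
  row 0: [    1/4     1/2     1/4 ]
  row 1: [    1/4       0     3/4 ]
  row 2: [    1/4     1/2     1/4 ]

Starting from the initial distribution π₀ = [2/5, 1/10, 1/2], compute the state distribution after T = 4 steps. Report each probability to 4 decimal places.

t=0: π = [0.4000, 0.1000, 0.5000]
t=1: π = [0.2500, 0.4500, 0.3000]
t=2: π = [0.2500, 0.2750, 0.4750]
t=3: π = [0.2500, 0.3625, 0.3875]
t=4: π = [0.2500, 0.3188, 0.4313]

π = [0.2500, 0.3188, 0.4313]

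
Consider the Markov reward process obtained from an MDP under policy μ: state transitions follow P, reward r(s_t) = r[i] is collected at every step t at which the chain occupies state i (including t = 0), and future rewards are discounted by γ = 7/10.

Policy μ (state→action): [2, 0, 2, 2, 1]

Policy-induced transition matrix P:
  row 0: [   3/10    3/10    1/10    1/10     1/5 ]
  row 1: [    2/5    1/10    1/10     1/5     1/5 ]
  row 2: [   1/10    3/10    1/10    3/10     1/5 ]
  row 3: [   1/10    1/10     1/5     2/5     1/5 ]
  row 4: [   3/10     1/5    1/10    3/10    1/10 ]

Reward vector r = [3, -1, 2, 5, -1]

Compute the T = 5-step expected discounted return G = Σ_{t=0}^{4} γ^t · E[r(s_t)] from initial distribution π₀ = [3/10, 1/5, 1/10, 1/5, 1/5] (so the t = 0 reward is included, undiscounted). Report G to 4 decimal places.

G = 5.0101

t=0: π = [0.3000, 0.2000, 0.1000, 0.2000, 0.2000], E[r] = 1.7000, γ^t·E[r] = 1.700000, running G = 1.700000
t=1: π = [0.2600, 0.2000, 0.1200, 0.2400, 0.1800], E[r] = 1.8400, γ^t·E[r] = 1.288000, running G = 2.988000
t=2: π = [0.2480, 0.1940, 0.1240, 0.2520, 0.1820], E[r] = 1.8760, γ^t·E[r] = 0.919240, running G = 3.907240
t=3: π = [0.2442, 0.1926, 0.1252, 0.2562, 0.1818], E[r] = 1.8896, γ^t·E[r] = 0.648133, running G = 4.555373
t=4: π = [0.2430, 0.1921, 0.1256, 0.2575, 0.1818], E[r] = 1.8939, γ^t·E[r] = 0.454725, running G = 5.010098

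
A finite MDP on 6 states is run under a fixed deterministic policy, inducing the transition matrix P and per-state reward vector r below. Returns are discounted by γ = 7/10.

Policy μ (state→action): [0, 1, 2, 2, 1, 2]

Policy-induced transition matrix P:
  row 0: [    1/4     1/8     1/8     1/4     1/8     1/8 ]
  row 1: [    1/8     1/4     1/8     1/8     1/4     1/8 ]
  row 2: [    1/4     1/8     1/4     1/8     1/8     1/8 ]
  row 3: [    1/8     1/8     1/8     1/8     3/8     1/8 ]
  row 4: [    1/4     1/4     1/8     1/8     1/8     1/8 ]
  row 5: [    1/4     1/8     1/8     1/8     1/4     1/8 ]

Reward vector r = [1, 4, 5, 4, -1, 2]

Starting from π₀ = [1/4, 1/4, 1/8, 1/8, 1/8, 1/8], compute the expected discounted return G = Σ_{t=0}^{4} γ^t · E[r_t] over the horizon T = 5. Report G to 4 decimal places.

G = 6.5139

t=0: π = [0.2500, 0.2500, 0.1250, 0.1250, 0.1250, 0.1250], E[r] = 2.5000, γ^t·E[r] = 2.500000, running G = 2.500000
t=1: π = [0.2031, 0.1719, 0.1406, 0.1563, 0.2031, 0.1250], E[r] = 2.2656, γ^t·E[r] = 1.585938, running G = 4.085938
t=2: π = [0.2090, 0.1719, 0.1426, 0.1504, 0.2012, 0.1250], E[r] = 2.2598, γ^t·E[r] = 1.107285, running G = 5.193223
t=3: π = [0.2097, 0.1716, 0.1428, 0.1511, 0.1997, 0.1250], E[r] = 2.2651, γ^t·E[r] = 0.776942, running G = 5.970165
t=4: π = [0.2097, 0.1714, 0.1429, 0.1512, 0.1999, 0.1250], E[r] = 2.2646, γ^t·E[r] = 0.543727, running G = 6.513892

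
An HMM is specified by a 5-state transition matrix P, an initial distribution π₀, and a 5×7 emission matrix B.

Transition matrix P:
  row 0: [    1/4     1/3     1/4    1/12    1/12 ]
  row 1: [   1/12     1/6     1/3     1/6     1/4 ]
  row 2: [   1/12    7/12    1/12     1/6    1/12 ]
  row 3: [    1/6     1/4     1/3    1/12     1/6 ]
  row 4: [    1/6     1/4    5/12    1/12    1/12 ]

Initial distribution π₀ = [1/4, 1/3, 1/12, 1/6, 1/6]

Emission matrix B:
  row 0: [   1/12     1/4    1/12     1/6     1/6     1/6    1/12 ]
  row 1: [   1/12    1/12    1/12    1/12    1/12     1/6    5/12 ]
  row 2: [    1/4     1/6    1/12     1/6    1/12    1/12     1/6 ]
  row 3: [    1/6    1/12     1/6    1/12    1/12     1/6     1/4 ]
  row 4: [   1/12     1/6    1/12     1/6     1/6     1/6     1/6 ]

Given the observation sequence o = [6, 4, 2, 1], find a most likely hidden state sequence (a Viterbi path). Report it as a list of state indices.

path = [1, 2, 1, 2]

t=0: δ = [2.083e-02, 1.389e-01, 1.389e-02, 4.167e-02, 2.778e-02]  (obs o_0=6)
t=1: δ = [1.929e-03, 1.929e-03, 3.858e-03, 1.929e-03, 5.787e-03]  ψ = [1, 1, 1, 1, 1]  (obs o_1=4)
t=2: δ = [8.038e-05, 1.875e-04, 2.009e-04, 1.072e-04, 4.019e-05]  ψ = [4, 2, 4, 2, 1]  (obs o_2=2)
t=3: δ = [5.023e-06, 9.768e-06, 1.042e-05, 2.791e-06, 7.814e-06]  ψ = [0, 2, 1, 2, 1]  (obs o_3=1)
backtrack: best end state = 2; path = [1, 2, 1, 2]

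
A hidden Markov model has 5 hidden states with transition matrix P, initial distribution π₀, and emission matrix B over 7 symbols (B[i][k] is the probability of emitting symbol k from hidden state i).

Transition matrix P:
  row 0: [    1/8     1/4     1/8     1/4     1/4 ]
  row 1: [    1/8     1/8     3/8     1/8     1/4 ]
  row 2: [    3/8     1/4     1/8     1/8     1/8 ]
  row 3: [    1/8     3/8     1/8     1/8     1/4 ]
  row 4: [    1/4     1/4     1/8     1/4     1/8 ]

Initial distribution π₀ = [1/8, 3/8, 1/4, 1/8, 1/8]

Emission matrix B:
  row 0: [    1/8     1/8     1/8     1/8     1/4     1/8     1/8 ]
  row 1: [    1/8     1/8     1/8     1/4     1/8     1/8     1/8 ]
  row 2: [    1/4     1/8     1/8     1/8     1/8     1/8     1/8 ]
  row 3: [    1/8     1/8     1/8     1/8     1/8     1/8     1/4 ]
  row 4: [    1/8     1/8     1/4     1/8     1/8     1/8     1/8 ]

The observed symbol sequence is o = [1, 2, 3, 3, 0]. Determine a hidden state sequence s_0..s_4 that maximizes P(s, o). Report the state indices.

path = [1, 4, 3, 1, 2]

t=0: δ = [1.562e-02, 4.688e-02, 3.125e-02, 1.562e-02, 1.562e-02]  (obs o_0=1)
t=1: δ = [1.465e-03, 9.766e-04, 2.197e-03, 7.324e-04, 2.930e-03]  ψ = [2, 2, 1, 1, 1]  (obs o_1=2)
t=2: δ = [1.030e-04, 1.831e-04, 4.578e-05, 9.155e-05, 4.578e-05]  ψ = [2, 4, 1, 4, 0]  (obs o_2=3)
t=3: δ = [2.861e-06, 8.583e-06, 8.583e-06, 3.219e-06, 5.722e-06]  ψ = [1, 3, 1, 0, 1]  (obs o_3=3)
t=4: δ = [4.023e-07, 2.682e-07, 8.047e-07, 1.788e-07, 2.682e-07]  ψ = [2, 2, 1, 4, 1]  (obs o_4=0)
backtrack: best end state = 2; path = [1, 4, 3, 1, 2]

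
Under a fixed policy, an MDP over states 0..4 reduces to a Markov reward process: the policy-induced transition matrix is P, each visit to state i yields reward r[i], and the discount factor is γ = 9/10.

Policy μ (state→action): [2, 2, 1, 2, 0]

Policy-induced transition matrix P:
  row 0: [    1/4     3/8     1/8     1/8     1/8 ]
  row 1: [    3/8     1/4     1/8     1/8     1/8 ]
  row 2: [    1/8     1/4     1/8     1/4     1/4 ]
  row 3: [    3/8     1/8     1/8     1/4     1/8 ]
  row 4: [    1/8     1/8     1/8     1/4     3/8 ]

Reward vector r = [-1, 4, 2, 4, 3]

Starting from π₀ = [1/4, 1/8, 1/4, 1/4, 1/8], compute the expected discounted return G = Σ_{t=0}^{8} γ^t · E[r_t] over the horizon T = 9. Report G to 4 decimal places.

t=0: π = [0.2500, 0.1250, 0.2500, 0.2500, 0.1250], E[r] = 2.1250, γ^t·E[r] = 2.125000, running G = 2.125000
t=1: π = [0.2500, 0.2344, 0.1250, 0.2031, 0.1875], E[r] = 2.3125, γ^t·E[r] = 2.081250, running G = 4.206250
t=2: π = [0.2656, 0.2324, 0.1250, 0.1895, 0.1875], E[r] = 2.2344, γ^t·E[r] = 1.809844, running G = 6.016094
t=3: π = [0.2637, 0.2361, 0.1250, 0.1877, 0.1875], E[r] = 2.2441, γ^t·E[r] = 1.635979, running G = 7.652072
t=4: π = [0.2639, 0.2361, 0.1250, 0.1875, 0.1875], E[r] = 2.2429, γ^t·E[r] = 1.471580, running G = 9.123652
t=5: π = [0.2639, 0.2361, 0.1250, 0.1875, 0.1875], E[r] = 2.2431, γ^t·E[r] = 1.324512, running G = 10.448164
t=6: π = [0.2639, 0.2361, 0.1250, 0.1875, 0.1875], E[r] = 2.2431, γ^t·E[r] = 1.192051, running G = 11.640214
t=7: π = [0.2639, 0.2361, 0.1250, 0.1875, 0.1875], E[r] = 2.2431, γ^t·E[r] = 1.072847, running G = 12.713061
t=8: π = [0.2639, 0.2361, 0.1250, 0.1875, 0.1875], E[r] = 2.2431, γ^t·E[r] = 0.965562, running G = 13.678623

G = 13.6786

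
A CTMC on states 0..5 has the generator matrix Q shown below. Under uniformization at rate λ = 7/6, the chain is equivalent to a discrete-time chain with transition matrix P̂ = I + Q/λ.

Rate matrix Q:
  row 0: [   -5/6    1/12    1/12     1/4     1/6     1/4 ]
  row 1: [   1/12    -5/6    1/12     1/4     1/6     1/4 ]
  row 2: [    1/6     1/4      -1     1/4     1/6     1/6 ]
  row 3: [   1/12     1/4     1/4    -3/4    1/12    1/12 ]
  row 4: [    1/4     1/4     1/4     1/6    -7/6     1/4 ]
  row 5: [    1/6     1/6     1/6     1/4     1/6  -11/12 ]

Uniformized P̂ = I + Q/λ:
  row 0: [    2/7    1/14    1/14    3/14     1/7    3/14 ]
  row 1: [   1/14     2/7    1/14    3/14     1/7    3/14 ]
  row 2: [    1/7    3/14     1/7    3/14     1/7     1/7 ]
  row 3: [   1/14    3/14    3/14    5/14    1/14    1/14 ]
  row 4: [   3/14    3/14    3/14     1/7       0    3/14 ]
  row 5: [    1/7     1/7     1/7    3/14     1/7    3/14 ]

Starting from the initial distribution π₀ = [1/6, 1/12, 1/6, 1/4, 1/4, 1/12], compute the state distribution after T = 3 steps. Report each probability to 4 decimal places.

t=0: π = [0.1667, 0.0833, 0.1667, 0.2500, 0.2500, 0.0833]
t=1: π = [0.1607, 0.1905, 0.1607, 0.2321, 0.0893, 0.1667]
t=2: π = [0.1420, 0.1930, 0.1407, 0.2411, 0.1135, 0.1696]
t=3: π = [0.1402, 0.1957, 0.1443, 0.2406, 0.1094, 0.1698]

π = [0.1402, 0.1957, 0.1443, 0.2406, 0.1094, 0.1698]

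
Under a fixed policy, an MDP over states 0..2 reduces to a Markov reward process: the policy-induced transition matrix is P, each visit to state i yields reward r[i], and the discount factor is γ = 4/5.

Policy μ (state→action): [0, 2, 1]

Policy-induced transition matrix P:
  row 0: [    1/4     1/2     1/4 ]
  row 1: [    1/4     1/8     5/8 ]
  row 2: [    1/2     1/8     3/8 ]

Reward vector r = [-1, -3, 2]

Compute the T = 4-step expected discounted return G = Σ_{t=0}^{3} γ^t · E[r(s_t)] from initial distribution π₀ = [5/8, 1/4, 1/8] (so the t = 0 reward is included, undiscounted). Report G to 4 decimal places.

t=0: π = [0.6250, 0.2500, 0.1250], E[r] = -1.1250, γ^t·E[r] = -1.125000, running G = -1.125000
t=1: π = [0.2813, 0.3594, 0.3594], E[r] = -0.6406, γ^t·E[r] = -0.512500, running G = -1.637500
t=2: π = [0.3398, 0.2305, 0.4297], E[r] = -0.1719, γ^t·E[r] = -0.110000, running G = -1.747500
t=3: π = [0.3574, 0.2524, 0.3901], E[r] = -0.3345, γ^t·E[r] = -0.171250, running G = -1.918750

G = -1.9188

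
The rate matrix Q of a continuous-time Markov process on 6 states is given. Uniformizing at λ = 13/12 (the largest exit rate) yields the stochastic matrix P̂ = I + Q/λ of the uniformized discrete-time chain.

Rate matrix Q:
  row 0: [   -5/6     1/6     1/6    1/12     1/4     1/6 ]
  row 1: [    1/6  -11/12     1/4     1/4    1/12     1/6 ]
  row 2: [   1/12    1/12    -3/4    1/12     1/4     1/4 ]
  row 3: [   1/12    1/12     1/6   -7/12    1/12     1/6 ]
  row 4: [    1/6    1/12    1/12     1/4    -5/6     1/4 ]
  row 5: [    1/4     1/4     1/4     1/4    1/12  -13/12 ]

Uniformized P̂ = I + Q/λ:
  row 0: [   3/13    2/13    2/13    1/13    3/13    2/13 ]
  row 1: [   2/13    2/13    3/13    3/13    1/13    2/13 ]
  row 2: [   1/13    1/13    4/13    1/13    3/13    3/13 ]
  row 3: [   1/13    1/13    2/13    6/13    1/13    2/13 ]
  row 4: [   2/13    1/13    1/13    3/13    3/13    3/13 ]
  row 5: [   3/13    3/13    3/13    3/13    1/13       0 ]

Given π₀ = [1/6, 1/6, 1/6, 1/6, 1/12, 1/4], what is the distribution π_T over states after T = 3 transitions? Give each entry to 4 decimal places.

t=0: π = [0.1667, 0.1667, 0.1667, 0.1667, 0.0833, 0.2500]
t=1: π = [0.1603, 0.1410, 0.2051, 0.2179, 0.1410, 0.1346]
t=2: π = [0.1440, 0.1208, 0.1958, 0.2249, 0.1548, 0.1598]
t=3: π = [0.1449, 0.1219, 0.1936, 0.2304, 0.1530, 0.1562]

π = [0.1449, 0.1219, 0.1936, 0.2304, 0.1530, 0.1562]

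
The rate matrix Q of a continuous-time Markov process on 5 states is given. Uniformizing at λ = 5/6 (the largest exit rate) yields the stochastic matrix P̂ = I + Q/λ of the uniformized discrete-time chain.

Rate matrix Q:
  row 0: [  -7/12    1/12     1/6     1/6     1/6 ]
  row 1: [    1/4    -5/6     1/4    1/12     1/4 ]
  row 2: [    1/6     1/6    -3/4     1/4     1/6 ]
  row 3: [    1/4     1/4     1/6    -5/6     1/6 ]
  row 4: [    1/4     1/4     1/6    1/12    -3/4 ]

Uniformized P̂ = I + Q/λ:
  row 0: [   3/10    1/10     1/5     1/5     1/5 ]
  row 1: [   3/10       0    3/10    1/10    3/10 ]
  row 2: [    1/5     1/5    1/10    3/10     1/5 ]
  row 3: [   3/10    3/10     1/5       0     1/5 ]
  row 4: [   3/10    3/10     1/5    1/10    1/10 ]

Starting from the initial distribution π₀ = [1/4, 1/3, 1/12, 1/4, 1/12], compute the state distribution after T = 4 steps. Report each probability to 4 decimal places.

t=0: π = [0.2500, 0.3333, 0.0833, 0.2500, 0.0833]
t=1: π = [0.2917, 0.1417, 0.2250, 0.1167, 0.2250]
t=2: π = [0.2775, 0.1767, 0.1917, 0.1625, 0.1917]
t=3: π = [0.2808, 0.1723, 0.1985, 0.1498, 0.1985]
t=4: π = [0.2802, 0.1723, 0.1974, 0.1528, 0.1974]

π = [0.2802, 0.1723, 0.1974, 0.1528, 0.1974]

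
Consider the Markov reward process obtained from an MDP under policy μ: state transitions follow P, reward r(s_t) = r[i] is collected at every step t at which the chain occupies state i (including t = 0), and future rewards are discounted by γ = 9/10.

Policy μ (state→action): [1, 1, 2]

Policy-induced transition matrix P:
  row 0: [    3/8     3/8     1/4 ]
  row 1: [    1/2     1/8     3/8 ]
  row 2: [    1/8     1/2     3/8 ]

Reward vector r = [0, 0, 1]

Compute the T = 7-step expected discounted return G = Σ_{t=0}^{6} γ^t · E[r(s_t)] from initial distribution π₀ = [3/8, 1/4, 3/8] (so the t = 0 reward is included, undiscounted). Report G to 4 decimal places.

G = 1.7778

t=0: π = [0.3750, 0.2500, 0.3750], E[r] = 0.3750, γ^t·E[r] = 0.375000, running G = 0.375000
t=1: π = [0.3125, 0.3594, 0.3281], E[r] = 0.3281, γ^t·E[r] = 0.295313, running G = 0.670313
t=2: π = [0.3379, 0.3262, 0.3359], E[r] = 0.3359, γ^t·E[r] = 0.272109, running G = 0.942422
t=3: π = [0.3318, 0.3354, 0.3328], E[r] = 0.3328, γ^t·E[r] = 0.242585, running G = 1.185007
t=4: π = [0.3337, 0.3327, 0.3335], E[r] = 0.3335, γ^t·E[r] = 0.218827, running G = 1.403833
t=5: π = [0.3332, 0.3335, 0.3333], E[r] = 0.3333, γ^t·E[r] = 0.196800, running G = 1.600633
t=6: π = [0.3334, 0.3333, 0.3333], E[r] = 0.3333, γ^t·E[r] = 0.177155, running G = 1.777789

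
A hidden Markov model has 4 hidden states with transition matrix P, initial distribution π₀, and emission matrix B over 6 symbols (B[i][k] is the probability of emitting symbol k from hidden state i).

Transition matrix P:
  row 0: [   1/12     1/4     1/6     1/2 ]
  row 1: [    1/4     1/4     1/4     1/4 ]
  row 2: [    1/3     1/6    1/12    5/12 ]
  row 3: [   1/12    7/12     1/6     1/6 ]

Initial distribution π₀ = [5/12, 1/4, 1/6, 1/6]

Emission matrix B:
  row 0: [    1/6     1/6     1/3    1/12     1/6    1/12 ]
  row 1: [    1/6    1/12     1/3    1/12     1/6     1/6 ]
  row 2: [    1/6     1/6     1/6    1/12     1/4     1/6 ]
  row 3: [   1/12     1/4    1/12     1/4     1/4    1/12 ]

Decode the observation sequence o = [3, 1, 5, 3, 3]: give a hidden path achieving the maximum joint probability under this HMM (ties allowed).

path = [0, 3, 1, 3, 1]

t=0: δ = [3.472e-02, 2.083e-02, 1.389e-02, 4.167e-02]  (obs o_0=3)
t=1: δ = [8.681e-04, 2.025e-03, 1.157e-03, 4.340e-03]  ψ = [1, 3, 3, 0]  (obs o_1=1)
t=2: δ = [4.220e-05, 4.220e-04, 1.206e-04, 6.028e-05]  ψ = [1, 3, 3, 3]  (obs o_2=5)
t=3: δ = [8.791e-06, 8.791e-06, 8.791e-06, 2.637e-05]  ψ = [1, 1, 1, 1]  (obs o_3=3)
t=4: δ = [2.442e-07, 1.282e-06, 3.663e-07, 1.099e-06]  ψ = [2, 3, 3, 0]  (obs o_4=3)
backtrack: best end state = 1; path = [0, 3, 1, 3, 1]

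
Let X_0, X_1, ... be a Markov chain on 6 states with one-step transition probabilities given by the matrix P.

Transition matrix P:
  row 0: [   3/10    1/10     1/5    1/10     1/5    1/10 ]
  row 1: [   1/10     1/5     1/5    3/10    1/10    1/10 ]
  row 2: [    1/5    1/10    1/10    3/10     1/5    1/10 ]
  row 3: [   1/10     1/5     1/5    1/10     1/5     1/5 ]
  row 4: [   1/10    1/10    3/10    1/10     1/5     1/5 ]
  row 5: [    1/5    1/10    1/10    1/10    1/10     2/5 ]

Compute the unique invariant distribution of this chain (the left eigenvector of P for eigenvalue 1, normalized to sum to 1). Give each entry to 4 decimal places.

π = [0.1712, 0.1291, 0.1798, 0.1618, 0.1681, 0.1900]

Balance equations π_j = Σ_i π_i·P[i][j]:
  π_0 = 3/10·π_0 + 1/10·π_1 + 1/5·π_2 + 1/10·π_3 + 1/10·π_4 + 1/5·π_5
  π_1 = 1/10·π_0 + 1/5·π_1 + 1/10·π_2 + 1/5·π_3 + 1/10·π_4 + 1/10·π_5
  π_2 = 1/5·π_0 + 1/5·π_1 + 1/10·π_2 + 1/5·π_3 + 3/10·π_4 + 1/10·π_5
  π_3 = 1/10·π_0 + 3/10·π_1 + 3/10·π_2 + 1/10·π_3 + 1/10·π_4 + 1/10·π_5
  π_4 = 1/5·π_0 + 1/10·π_1 + 1/5·π_2 + 1/5·π_3 + 1/5·π_4 + 1/10·π_5
  normalize: π_0 + π_1 + π_2 + π_3 + π_4 + π_5 = 1
Solving the linear system gives exactly π = [5902/34469, 8899/68938, 12397/68938, 11153/68938, 5794/34469, 13097/68938].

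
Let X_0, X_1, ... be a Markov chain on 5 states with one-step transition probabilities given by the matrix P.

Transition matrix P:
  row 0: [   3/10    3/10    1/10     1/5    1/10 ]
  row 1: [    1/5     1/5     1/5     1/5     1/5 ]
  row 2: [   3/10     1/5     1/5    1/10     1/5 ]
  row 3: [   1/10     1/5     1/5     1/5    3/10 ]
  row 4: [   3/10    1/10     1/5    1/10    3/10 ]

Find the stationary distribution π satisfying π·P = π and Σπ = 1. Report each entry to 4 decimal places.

Balance equations π_j = Σ_i π_i·P[i][j]:
  π_0 = 3/10·π_0 + 1/5·π_1 + 3/10·π_2 + 1/10·π_3 + 3/10·π_4
  π_1 = 3/10·π_0 + 1/5·π_1 + 1/5·π_2 + 1/5·π_3 + 1/10·π_4
  π_2 = 1/10·π_0 + 1/5·π_1 + 1/5·π_2 + 1/5·π_3 + 1/5·π_4
  π_3 = 1/5·π_0 + 1/5·π_1 + 1/10·π_2 + 1/5·π_3 + 1/10·π_4
  normalize: π_0 + π_1 + π_2 + π_3 + π_4 = 1
Solving the linear system gives exactly π = [2078/8399, 1709/8399, 1472/8399, 1354/8399, 1786/8399].

π = [0.2474, 0.2035, 0.1753, 0.1612, 0.2126]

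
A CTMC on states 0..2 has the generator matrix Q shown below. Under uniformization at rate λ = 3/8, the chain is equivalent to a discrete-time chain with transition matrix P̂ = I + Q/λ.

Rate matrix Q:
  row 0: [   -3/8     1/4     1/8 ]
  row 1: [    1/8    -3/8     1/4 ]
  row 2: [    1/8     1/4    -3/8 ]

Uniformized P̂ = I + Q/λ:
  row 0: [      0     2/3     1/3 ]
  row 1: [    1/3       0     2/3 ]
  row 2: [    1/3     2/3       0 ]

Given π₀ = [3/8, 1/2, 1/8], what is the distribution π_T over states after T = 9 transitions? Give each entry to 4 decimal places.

t=0: π = [0.3750, 0.5000, 0.1250]
t=1: π = [0.2083, 0.3333, 0.4583]
t=2: π = [0.2639, 0.4444, 0.2917]
t=3: π = [0.2454, 0.3704, 0.3843]
t=4: π = [0.2515, 0.4198, 0.3287]
t=5: π = [0.2495, 0.3868, 0.3637]
t=6: π = [0.2502, 0.4088, 0.3410]
t=7: π = [0.2499, 0.3941, 0.3559]
t=8: π = [0.2500, 0.4039, 0.3461]
t=9: π = [0.2500, 0.3974, 0.3526]

π = [0.2500, 0.3974, 0.3526]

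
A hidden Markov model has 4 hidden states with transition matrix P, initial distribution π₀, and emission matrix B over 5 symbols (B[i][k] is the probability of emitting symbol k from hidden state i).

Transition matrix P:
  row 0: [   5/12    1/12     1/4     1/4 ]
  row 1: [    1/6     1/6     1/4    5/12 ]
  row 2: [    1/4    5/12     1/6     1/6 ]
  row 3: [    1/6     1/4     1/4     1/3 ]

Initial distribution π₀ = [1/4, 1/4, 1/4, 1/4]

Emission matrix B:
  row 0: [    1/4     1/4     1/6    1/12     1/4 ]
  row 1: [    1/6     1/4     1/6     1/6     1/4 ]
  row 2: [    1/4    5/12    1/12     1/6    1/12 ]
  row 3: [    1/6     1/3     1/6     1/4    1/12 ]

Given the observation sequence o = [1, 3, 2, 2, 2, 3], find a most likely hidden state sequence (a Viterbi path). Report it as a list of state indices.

t=0: δ = [6.250e-02, 6.250e-02, 1.042e-01, 8.333e-02]  (obs o_0=1)
t=1: δ = [2.170e-03, 7.234e-03, 3.472e-03, 6.944e-03]  ψ = [0, 2, 3, 3]  (obs o_1=3)
t=2: δ = [2.009e-04, 2.894e-04, 1.507e-04, 5.023e-04]  ψ = [1, 3, 1, 1]  (obs o_2=2)
t=3: δ = [1.395e-05, 2.093e-05, 1.047e-05, 2.791e-05]  ψ = [0, 3, 3, 3]  (obs o_3=2)
t=4: δ = [9.690e-07, 1.163e-06, 5.814e-07, 1.550e-06]  ψ = [0, 3, 3, 3]  (obs o_4=2)
t=5: δ = [3.365e-08, 6.460e-08, 6.460e-08, 1.292e-07]  ψ = [0, 3, 3, 3]  (obs o_5=3)
backtrack: best end state = 3; path = [2, 1, 3, 3, 3, 3]

path = [2, 1, 3, 3, 3, 3]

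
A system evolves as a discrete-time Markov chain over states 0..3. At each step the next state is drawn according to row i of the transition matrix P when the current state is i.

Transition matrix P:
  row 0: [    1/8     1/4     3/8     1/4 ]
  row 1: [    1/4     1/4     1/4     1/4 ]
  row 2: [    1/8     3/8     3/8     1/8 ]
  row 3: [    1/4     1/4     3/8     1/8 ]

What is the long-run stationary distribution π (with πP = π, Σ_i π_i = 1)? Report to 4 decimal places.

Balance equations π_j = Σ_i π_i·P[i][j]:
  π_0 = 1/8·π_0 + 1/4·π_1 + 1/8·π_2 + 1/4·π_3
  π_1 = 1/4·π_0 + 1/4·π_1 + 3/8·π_2 + 1/4·π_3
  π_2 = 3/8·π_0 + 1/4·π_1 + 3/8·π_2 + 3/8·π_3
  normalize: π_0 + π_1 + π_2 + π_3 = 1
Solving the linear system gives exactly π = [12/65, 19/65, 22/65, 12/65].

π = [0.1846, 0.2923, 0.3385, 0.1846]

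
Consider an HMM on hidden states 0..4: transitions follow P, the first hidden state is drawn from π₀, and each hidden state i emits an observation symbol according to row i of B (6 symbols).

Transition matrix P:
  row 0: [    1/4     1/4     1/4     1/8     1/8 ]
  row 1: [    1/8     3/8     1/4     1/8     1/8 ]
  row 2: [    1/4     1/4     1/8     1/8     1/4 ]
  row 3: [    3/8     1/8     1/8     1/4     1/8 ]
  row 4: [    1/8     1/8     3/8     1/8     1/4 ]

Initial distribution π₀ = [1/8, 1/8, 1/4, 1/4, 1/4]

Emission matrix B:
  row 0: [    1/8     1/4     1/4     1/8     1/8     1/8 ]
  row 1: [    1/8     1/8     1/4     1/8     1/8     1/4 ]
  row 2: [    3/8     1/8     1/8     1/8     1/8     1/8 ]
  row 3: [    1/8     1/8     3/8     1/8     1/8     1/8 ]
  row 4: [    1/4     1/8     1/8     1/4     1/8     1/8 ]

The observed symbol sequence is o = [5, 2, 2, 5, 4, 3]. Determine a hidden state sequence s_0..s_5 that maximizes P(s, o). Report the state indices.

t=0: δ = [1.562e-02, 3.125e-02, 3.125e-02, 3.125e-02, 3.125e-02]  (obs o_0=5)
t=1: δ = [2.930e-03, 2.930e-03, 1.465e-03, 2.930e-03, 9.766e-04]  ψ = [3, 1, 4, 3, 2]  (obs o_1=2)
t=2: δ = [2.747e-04, 2.747e-04, 9.155e-05, 2.747e-04, 4.578e-05]  ψ = [3, 1, 0, 3, 0]  (obs o_2=2)
t=3: δ = [1.287e-05, 2.575e-05, 8.583e-06, 8.583e-06, 4.292e-06]  ψ = [3, 1, 0, 3, 0]  (obs o_3=5)
t=4: δ = [4.023e-07, 1.207e-06, 8.047e-07, 4.023e-07, 4.023e-07]  ψ = [0, 1, 1, 1, 1]  (obs o_4=4)
t=5: δ = [2.515e-08, 5.658e-08, 3.772e-08, 1.886e-08, 5.029e-08]  ψ = [2, 1, 1, 1, 2]  (obs o_5=3)
backtrack: best end state = 1; path = [1, 1, 1, 1, 1, 1]

path = [1, 1, 1, 1, 1, 1]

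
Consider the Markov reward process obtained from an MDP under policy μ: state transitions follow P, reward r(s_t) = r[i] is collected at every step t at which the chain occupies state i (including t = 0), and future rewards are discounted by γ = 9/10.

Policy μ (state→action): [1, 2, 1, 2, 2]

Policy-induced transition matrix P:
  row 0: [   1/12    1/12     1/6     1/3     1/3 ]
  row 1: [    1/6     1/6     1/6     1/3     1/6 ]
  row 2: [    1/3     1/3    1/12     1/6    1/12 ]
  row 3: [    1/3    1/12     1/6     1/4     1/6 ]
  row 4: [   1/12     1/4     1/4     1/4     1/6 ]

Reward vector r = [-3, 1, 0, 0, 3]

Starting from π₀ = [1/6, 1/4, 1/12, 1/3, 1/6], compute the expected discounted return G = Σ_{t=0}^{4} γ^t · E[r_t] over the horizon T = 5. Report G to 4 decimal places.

t=0: π = [0.1667, 0.2500, 0.0833, 0.3333, 0.1667], E[r] = 0.2500, γ^t·E[r] = 0.250000, running G = 0.250000
t=1: π = [0.2083, 0.1528, 0.1736, 0.2778, 0.1875], E[r] = 0.0903, γ^t·E[r] = 0.081250, running G = 0.331250
t=2: π = [0.2089, 0.1707, 0.1678, 0.2656, 0.1869], E[r] = 0.1047, γ^t·E[r] = 0.084844, running G = 0.416094
t=3: π = [0.2059, 0.1707, 0.1683, 0.2677, 0.1875], E[r] = 0.1154, γ^t·E[r] = 0.084129, running G = 0.500223
t=4: π = [0.2065, 0.1709, 0.1683, 0.2674, 0.1870], E[r] = 0.1122, γ^t·E[r] = 0.073593, running G = 0.573816

G = 0.5738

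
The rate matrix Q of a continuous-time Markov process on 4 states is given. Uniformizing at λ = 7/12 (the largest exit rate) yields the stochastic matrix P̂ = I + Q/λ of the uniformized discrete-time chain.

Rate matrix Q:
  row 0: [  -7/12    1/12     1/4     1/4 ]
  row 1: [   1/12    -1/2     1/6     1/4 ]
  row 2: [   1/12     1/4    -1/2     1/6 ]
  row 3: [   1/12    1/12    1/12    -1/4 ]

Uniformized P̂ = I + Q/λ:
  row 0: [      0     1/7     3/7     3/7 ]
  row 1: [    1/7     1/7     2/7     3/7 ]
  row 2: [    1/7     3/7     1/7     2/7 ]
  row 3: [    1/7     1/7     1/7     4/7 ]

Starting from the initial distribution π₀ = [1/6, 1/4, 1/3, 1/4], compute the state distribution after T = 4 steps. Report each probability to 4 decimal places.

t=0: π = [0.1667, 0.2500, 0.3333, 0.2500]
t=1: π = [0.1190, 0.2381, 0.2262, 0.4167]
t=2: π = [0.1259, 0.2075, 0.2109, 0.4558]
t=3: π = [0.1249, 0.2031, 0.2085, 0.4636]
t=4: π = [0.1250, 0.2024, 0.2076, 0.4650]

π = [0.1250, 0.2024, 0.2076, 0.4650]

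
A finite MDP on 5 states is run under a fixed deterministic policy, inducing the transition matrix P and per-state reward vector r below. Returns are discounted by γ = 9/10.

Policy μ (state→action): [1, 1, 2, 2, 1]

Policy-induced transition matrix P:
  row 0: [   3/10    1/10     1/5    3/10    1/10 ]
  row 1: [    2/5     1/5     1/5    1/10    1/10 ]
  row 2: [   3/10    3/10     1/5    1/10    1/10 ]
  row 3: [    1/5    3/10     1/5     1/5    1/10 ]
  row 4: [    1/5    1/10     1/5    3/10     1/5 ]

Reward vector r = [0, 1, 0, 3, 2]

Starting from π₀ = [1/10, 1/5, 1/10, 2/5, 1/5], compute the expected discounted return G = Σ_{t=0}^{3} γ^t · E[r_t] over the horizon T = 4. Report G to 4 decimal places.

G = 4.3202

t=0: π = [0.1000, 0.2000, 0.1000, 0.4000, 0.2000], E[r] = 1.8000, γ^t·E[r] = 1.800000, running G = 1.800000
t=1: π = [0.2600, 0.2200, 0.2000, 0.2000, 0.1200], E[r] = 1.0600, γ^t·E[r] = 0.954000, running G = 2.754000
t=2: π = [0.2900, 0.2020, 0.2000, 0.1960, 0.1120], E[r] = 1.0140, γ^t·E[r] = 0.821340, running G = 3.575340
t=3: π = [0.2894, 0.1994, 0.2000, 0.2000, 0.1112], E[r] = 1.0218, γ^t·E[r] = 0.744892, running G = 4.320232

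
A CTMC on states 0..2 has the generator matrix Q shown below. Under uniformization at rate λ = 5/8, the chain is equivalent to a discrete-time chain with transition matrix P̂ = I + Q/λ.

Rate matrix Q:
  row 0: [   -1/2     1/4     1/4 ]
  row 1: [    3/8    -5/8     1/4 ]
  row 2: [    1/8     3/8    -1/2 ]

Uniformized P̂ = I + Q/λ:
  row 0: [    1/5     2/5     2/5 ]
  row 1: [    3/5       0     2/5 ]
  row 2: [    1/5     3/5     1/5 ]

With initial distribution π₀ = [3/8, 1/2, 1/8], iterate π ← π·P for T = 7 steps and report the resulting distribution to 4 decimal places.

π = [0.3339, 0.3327, 0.3333]

t=0: π = [0.3750, 0.5000, 0.1250]
t=1: π = [0.4000, 0.2250, 0.3750]
t=2: π = [0.2900, 0.3850, 0.3250]
t=3: π = [0.3540, 0.3110, 0.3350]
t=4: π = [0.3244, 0.3426, 0.3330]
t=5: π = [0.3370, 0.3296, 0.3334]
t=6: π = [0.3318, 0.3349, 0.3333]
t=7: π = [0.3339, 0.3327, 0.3333]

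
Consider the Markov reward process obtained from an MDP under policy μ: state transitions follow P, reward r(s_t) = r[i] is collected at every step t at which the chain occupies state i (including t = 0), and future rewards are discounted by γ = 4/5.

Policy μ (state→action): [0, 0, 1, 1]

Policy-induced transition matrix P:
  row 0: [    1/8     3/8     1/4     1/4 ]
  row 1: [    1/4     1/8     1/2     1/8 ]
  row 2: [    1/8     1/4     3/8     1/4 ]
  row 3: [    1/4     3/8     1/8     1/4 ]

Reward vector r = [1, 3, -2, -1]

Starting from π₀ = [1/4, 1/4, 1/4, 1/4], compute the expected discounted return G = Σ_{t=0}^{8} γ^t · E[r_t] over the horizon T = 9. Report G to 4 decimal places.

t=0: π = [0.2500, 0.2500, 0.2500, 0.2500], E[r] = 0.2500, γ^t·E[r] = 0.250000, running G = 0.250000
t=1: π = [0.1875, 0.2813, 0.3125, 0.2188], E[r] = 0.1875, γ^t·E[r] = 0.150000, running G = 0.400000
t=2: π = [0.1875, 0.2656, 0.3320, 0.2148], E[r] = 0.1055, γ^t·E[r] = 0.067500, running G = 0.467500
t=3: π = [0.1851, 0.2671, 0.3311, 0.2168], E[r] = 0.1074, γ^t·E[r] = 0.055000, running G = 0.522500
t=4: π = [0.1855, 0.2668, 0.3311, 0.2166], E[r] = 0.1073, γ^t·E[r] = 0.043950, running G = 0.566450
t=5: π = [0.1854, 0.2669, 0.3310, 0.2166], E[r] = 0.1075, γ^t·E[r] = 0.035218, running G = 0.601668
t=6: π = [0.1854, 0.2669, 0.3310, 0.2166], E[r] = 0.1074, γ^t·E[r] = 0.028167, running G = 0.629835
t=7: π = [0.1854, 0.2669, 0.3310, 0.2166], E[r] = 0.1075, γ^t·E[r] = 0.022535, running G = 0.652369
t=8: π = [0.1854, 0.2669, 0.3310, 0.2166], E[r] = 0.1075, γ^t·E[r] = 0.018027, running G = 0.670397

G = 0.6704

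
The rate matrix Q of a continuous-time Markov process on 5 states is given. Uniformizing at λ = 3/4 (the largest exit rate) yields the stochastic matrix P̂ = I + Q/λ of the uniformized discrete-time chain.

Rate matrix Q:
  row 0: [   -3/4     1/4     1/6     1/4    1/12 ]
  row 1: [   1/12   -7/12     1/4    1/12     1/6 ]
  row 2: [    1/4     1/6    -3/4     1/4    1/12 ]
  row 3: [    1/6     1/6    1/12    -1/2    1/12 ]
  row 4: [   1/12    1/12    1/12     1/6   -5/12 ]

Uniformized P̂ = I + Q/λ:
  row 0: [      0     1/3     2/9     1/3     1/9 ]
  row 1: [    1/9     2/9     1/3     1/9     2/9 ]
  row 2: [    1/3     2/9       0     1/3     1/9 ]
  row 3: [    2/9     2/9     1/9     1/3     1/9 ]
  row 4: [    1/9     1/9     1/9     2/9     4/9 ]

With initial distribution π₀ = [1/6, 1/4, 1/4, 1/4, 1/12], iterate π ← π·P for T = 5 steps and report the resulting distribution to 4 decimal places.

t=0: π = [0.1667, 0.2500, 0.2500, 0.2500, 0.0833]
t=1: π = [0.1759, 0.2315, 0.1574, 0.2685, 0.1667]
t=2: π = [0.1564, 0.2233, 0.1646, 0.2634, 0.1924]
t=3: π = [0.1596, 0.2182, 0.1598, 0.2623, 0.2000]
t=4: π = [0.1580, 0.2177, 0.1596, 0.2626, 0.2020]
t=5: π = [0.1582, 0.2173, 0.1593, 0.2625, 0.2026]

π = [0.1582, 0.2173, 0.1593, 0.2625, 0.2026]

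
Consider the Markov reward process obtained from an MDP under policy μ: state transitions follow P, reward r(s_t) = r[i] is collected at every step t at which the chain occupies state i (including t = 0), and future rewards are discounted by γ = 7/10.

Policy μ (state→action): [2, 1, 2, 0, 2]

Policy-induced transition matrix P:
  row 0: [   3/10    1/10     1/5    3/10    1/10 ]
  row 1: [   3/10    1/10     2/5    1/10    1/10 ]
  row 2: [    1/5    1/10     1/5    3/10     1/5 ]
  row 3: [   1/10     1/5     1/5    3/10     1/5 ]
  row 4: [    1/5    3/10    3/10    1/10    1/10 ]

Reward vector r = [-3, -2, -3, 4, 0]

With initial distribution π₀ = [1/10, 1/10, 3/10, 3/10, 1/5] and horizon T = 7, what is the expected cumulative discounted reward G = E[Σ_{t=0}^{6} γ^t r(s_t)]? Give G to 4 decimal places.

t=0: π = [0.1000, 0.1000, 0.3000, 0.3000, 0.2000], E[r] = -0.2000, γ^t·E[r] = -0.200000, running G = -0.200000
t=1: π = [0.1900, 0.1700, 0.2400, 0.2400, 0.1600], E[r] = -0.6700, γ^t·E[r] = -0.469000, running G = -0.669000
t=2: π = [0.2120, 0.1560, 0.2500, 0.2340, 0.1480], E[r] = -0.7620, γ^t·E[r] = -0.373380, running G = -1.042380
t=3: π = [0.2134, 0.1530, 0.2460, 0.2392, 0.1484], E[r] = -0.7274, γ^t·E[r] = -0.249498, running G = -1.291878
t=4: π = [0.2127, 0.1536, 0.2454, 0.2397, 0.1485], E[r] = -0.7228, γ^t·E[r] = -0.173544, running G = -1.465422
t=5: π = [0.2127, 0.1537, 0.2456, 0.2396, 0.1485], E[r] = -0.7237, γ^t·E[r] = -0.121640, running G = -1.587062
t=6: π = [0.2127, 0.1537, 0.2456, 0.2396, 0.1485], E[r] = -0.7239, γ^t·E[r] = -0.085162, running G = -1.672224

G = -1.6722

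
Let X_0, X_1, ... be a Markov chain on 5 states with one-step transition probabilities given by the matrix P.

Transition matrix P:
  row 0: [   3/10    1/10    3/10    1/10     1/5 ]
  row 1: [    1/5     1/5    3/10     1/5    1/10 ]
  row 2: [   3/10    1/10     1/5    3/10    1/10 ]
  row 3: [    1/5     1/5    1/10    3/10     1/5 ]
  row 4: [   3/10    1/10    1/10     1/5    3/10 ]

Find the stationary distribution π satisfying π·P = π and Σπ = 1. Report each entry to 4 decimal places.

π = [0.2650, 0.1350, 0.2000, 0.2150, 0.1850]

Balance equations π_j = Σ_i π_i·P[i][j]:
  π_0 = 3/10·π_0 + 1/5·π_1 + 3/10·π_2 + 1/5·π_3 + 3/10·π_4
  π_1 = 1/10·π_0 + 1/5·π_1 + 1/10·π_2 + 1/5·π_3 + 1/10·π_4
  π_2 = 3/10·π_0 + 3/10·π_1 + 1/5·π_2 + 1/10·π_3 + 1/10·π_4
  π_3 = 1/10·π_0 + 1/5·π_1 + 3/10·π_2 + 3/10·π_3 + 1/5·π_4
  normalize: π_0 + π_1 + π_2 + π_3 + π_4 = 1
Solving the linear system gives exactly π = [53/200, 27/200, 1/5, 43/200, 37/200].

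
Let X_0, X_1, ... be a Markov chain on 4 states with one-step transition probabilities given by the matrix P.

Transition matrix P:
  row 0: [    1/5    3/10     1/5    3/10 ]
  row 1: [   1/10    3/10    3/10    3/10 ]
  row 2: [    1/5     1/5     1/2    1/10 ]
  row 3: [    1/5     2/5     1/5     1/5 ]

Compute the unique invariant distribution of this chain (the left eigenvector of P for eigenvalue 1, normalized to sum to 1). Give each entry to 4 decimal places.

Balance equations π_j = Σ_i π_i·P[i][j]:
  π_0 = 1/5·π_0 + 1/10·π_1 + 1/5·π_2 + 1/5·π_3
  π_1 = 3/10·π_0 + 3/10·π_1 + 1/5·π_2 + 2/5·π_3
  π_2 = 1/5·π_0 + 3/10·π_1 + 1/2·π_2 + 1/5·π_3
  normalize: π_0 + π_1 + π_2 + π_3 = 1
Solving the linear system gives exactly π = [134/783, 226/783, 256/783, 167/783].

π = [0.1711, 0.2886, 0.3269, 0.2133]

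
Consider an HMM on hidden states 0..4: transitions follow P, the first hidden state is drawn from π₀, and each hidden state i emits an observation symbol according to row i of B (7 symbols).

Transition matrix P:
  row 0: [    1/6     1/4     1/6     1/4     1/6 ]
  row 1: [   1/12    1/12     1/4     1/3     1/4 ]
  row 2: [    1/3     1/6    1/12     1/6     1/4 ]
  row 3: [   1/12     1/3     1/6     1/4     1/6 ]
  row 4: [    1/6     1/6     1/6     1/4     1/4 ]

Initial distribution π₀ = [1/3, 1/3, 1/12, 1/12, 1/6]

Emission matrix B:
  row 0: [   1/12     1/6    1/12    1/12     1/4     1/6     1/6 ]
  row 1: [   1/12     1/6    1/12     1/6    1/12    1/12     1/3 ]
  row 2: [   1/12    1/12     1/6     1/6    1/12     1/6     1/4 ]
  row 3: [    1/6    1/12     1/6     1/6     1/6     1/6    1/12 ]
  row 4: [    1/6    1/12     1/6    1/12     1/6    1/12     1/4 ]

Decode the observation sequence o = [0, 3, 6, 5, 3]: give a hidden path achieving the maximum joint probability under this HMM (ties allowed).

path = [1, 3, 1, 3, 1]

t=0: δ = [2.778e-02, 2.778e-02, 6.944e-03, 1.389e-02, 2.778e-02]  (obs o_0=0)
t=1: δ = [3.858e-04, 1.157e-03, 1.157e-03, 1.543e-03, 5.787e-04]  ψ = [0, 0, 1, 1, 1]  (obs o_1=3)
t=2: δ = [6.430e-05, 1.715e-04, 7.234e-05, 3.215e-05, 7.234e-05]  ψ = [2, 3, 1, 1, 1]  (obs o_2=6)
t=3: δ = [4.019e-06, 1.340e-06, 7.144e-06, 9.526e-06, 3.572e-06]  ψ = [2, 0, 1, 1, 1]  (obs o_3=5)
t=4: δ = [1.985e-07, 5.292e-07, 2.646e-07, 3.969e-07, 1.488e-07]  ψ = [2, 3, 3, 3, 2]  (obs o_4=3)
backtrack: best end state = 1; path = [1, 3, 1, 3, 1]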